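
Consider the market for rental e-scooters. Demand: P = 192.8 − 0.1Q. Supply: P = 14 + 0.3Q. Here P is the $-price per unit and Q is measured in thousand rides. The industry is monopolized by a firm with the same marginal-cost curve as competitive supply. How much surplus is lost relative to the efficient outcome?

Competitive equilibrium: 192.8 − 0.1Q = 14 + 0.3Q → Q* = 447, P* = 148.1.
Marginal revenue: MR = 192.8 − 0.2Q. Set MR = MC: 192.8 − 0.2Q = 14 + 0.3Q → Q_m = 357.6.
Price P_m = 192.8 − 0.1·357.6 = 157.04; MC(Q_m) = 14 + 0.3·357.6 = 121.28.
Competitive Q* = 447, so ΔQ = 89.4; wedge = 157.04 − 121.28 = 35.76.
DWL = ½ × 89.4 × 35.76 = $1598.472 thousand.

$1598.472 thousand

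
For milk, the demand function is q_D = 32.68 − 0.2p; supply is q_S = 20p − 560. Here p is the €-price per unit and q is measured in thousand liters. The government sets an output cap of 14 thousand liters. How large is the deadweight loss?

€414.46 thousand

In inverse form: demand p = 163.4 − 5q, supply p = 28 + 0.05q.
Competitive equilibrium: 163.4 − 5q = 28 + 0.05q → q* = 26.8119, p* = 29.3406.
At q = 14: demand price = 163.4 − 5·14 = 93.4; supply price = 28 + 0.05·14 = 28.7.
Δq = 26.8119 − 14 = 12.8119; wedge = 93.4 − 28.7 = 64.7.
DWL = ½ × 12.8119 × 64.7 = €414.46 thousand.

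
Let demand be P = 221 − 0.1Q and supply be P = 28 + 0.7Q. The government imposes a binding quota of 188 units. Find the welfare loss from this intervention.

Competitive equilibrium: 221 − 0.1Q = 28 + 0.7Q → Q* = 241.25, P* = 196.875.
At Q = 188: demand price = 221 − 0.1·188 = 202.2; supply price = 28 + 0.7·188 = 159.6.
ΔQ = 241.25 − 188 = 53.25; wedge = 202.2 − 159.6 = 42.6.
Deadweight loss = ½ × 53.25 × 42.6 = 1134.225.

1134.225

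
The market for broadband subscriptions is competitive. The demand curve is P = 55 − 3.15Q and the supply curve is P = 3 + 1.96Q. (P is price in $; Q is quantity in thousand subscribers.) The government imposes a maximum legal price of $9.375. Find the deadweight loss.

$122.48 thousand

Competitive equilibrium: 55 − 3.15Q = 3 + 1.96Q → Q* = 10.17613, P* = 22.94521.
At the ceiling P = 9.375, quantity supplied = (9.375 − 3)/1.96 = 3.25255.
Willingness to pay at Q' = 3.25255: 55 − 3.15·3.25255 = 44.75447.
ΔQ = 10.17613 − 3.25255 = 6.92358; wedge = 44.75447 − 9.375 = 35.37947.
Welfare loss = ½ × 6.92358 × 35.37947 = $122.48 thousand.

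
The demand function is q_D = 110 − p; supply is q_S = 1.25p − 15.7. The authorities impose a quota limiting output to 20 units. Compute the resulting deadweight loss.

In inverse form: demand p = 110 − q, supply p = 12.56 + 0.8q.
Competitive equilibrium: 110 − q = 12.56 + 0.8q → q* = 54.13333, p* = 55.86667.
At q = 20: demand price = 110 − 1·20 = 90; supply price = 12.56 + 0.8·20 = 28.56.
Δq = 54.13333 − 20 = 34.13333; wedge = 90 − 28.56 = 61.44.
The triangle = ½ × 34.13333 × 61.44 = 1048.576.

1048.576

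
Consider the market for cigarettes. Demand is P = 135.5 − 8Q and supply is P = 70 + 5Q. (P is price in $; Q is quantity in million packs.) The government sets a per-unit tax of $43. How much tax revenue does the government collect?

Competitive equilibrium: 135.5 − 8Q = 70 + 5Q → Q* = 5.0385, P* = 95.1923.
With the tax, the buyer price exceeds the seller price by 43: (135.5 − 8Q) − (70 + 5Q) = 43 → Q' = 1.7308.
Tax revenue = 43 × 1.7308 = $74.42 million.

$74.42 million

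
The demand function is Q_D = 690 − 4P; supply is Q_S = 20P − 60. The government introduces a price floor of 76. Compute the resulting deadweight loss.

4806.15

In inverse form: demand P = 172.5 − 0.25Q, supply P = 3 + 0.05Q.
Competitive equilibrium: 172.5 − 0.25Q = 3 + 0.05Q → Q* = 565, P* = 31.25.
At the floor P = 76, quantity demanded = (172.5 − 76)/0.25 = 386.
Sellers' marginal cost at Q' = 386: 3 + 0.05·386 = 22.3.
ΔQ = 565 − 386 = 179; wedge = 76 − 22.3 = 53.7.
DWL = ½ × 179 × 53.7 = 4806.15.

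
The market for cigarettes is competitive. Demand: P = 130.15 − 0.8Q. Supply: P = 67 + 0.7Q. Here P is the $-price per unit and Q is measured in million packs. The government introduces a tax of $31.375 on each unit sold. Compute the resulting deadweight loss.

$328.13 million

Competitive equilibrium: 130.15 − 0.8Q = 67 + 0.7Q → Q* = 42.1, P* = 96.47.
With the tax, the buyer price exceeds the seller price by 31.375: (130.15 − 0.8Q) − (67 + 0.7Q) = 31.375 → Q' = 21.1833.
ΔQ = 42.1 − 21.1833 = 20.9167; the wedge equals the tax, 31.375.
DWL = ½ × 20.9167 × 31.375 = $328.13 million.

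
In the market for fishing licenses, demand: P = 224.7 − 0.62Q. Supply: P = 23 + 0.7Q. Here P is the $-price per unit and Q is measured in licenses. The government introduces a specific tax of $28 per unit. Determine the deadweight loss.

$296.97

Competitive equilibrium: 224.7 − 0.62Q = 23 + 0.7Q → Q* = 152.803, P* = 129.9621.
With the tax, the buyer price exceeds the seller price by 28: (224.7 − 0.62Q) − (23 + 0.7Q) = 28 → Q' = 131.5909.
ΔQ = 152.803 − 131.5909 = 21.2121; the wedge equals the tax, 28.
The triangle = ½ × 21.2121 × 28 = $296.97.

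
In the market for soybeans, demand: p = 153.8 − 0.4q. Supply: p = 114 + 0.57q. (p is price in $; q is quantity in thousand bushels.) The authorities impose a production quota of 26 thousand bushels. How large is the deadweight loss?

Competitive equilibrium: 153.8 − 0.4q = 114 + 0.57q → q* = 41.0309, p* = 137.3876.
At q = 26: demand price = 153.8 − 0.4·26 = 143.4; supply price = 114 + 0.57·26 = 128.82.
Δq = 41.0309 − 26 = 15.0309; wedge = 143.4 − 128.82 = 14.58.
Welfare loss = ½ × 15.0309 × 14.58 = $109.58 thousand.

$109.58 thousand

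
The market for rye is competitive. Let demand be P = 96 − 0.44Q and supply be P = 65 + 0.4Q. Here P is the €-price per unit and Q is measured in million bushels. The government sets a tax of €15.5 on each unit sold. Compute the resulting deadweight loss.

Competitive equilibrium: 96 − 0.44Q = 65 + 0.4Q → Q* = 36.9048, P* = 79.7619.
With the tax, the buyer price exceeds the seller price by 15.5: (96 − 0.44Q) − (65 + 0.4Q) = 15.5 → Q' = 18.4524.
ΔQ = 36.9048 − 18.4524 = 18.4524; the wedge equals the tax, 15.5.
DWL = ½ × 18.4524 × 15.5 = €143.01 million.

€143.01 million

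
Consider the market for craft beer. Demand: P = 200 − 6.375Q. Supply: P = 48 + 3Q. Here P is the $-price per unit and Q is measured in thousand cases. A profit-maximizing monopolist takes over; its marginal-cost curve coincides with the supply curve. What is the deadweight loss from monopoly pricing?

$201.88 thousand

Competitive equilibrium: 200 − 6.375Q = 48 + 3Q → Q* = 16.21333, P* = 96.64.
Marginal revenue: MR = 200 − 12.75Q. Set MR = MC: 200 − 12.75Q = 48 + 3Q → Q_m = 9.65079.
Price P_m = 200 − 6.375·9.65079 = 138.47621; MC(Q_m) = 48 + 3·9.65079 = 76.95237.
Competitive Q* = 16.21333, so ΔQ = 6.56254; wedge = 138.47621 − 76.95237 = 61.52384.
The triangle = ½ × 6.56254 × 61.52384 = $201.88 thousand.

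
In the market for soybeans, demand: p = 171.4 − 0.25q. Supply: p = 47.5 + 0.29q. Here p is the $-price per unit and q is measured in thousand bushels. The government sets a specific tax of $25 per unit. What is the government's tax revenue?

$4578.70 thousand

Competitive equilibrium: 171.4 − 0.25q = 47.5 + 0.29q → q* = 229.4444, p* = 114.0389.
With the tax, the buyer price exceeds the seller price by 25: (171.4 − 0.25q) − (47.5 + 0.29q) = 25 → q' = 183.1481.
Tax revenue = 25 × 183.1481 = $4578.70 thousand.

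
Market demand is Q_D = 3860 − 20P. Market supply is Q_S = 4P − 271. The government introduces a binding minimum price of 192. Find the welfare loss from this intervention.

23700.94

In inverse form: demand P = 193 − 0.05Q, supply P = 67.75 + 0.25Q.
Competitive equilibrium: 193 − 0.05Q = 67.75 + 0.25Q → Q* = 417.5, P* = 172.125.
At the floor P = 192, quantity demanded = (193 − 192)/0.05 = 20.
Sellers' marginal cost at Q' = 20: 67.75 + 0.25·20 = 72.75.
ΔQ = 417.5 − 20 = 397.5; wedge = 192 − 72.75 = 119.25.
DWL = ½ × 397.5 × 119.25 = 23700.94.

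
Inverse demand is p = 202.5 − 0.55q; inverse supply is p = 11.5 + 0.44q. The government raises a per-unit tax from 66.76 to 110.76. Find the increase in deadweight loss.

Competitive equilibrium: 202.5 − 0.55q = 11.5 + 0.44q → q* = 192.9293, p* = 96.3889.
For a per-unit tax t: Δq = t/0.99, so DWL = ½·t·(t/0.99) = t²/1.98.
At t = 66.76: DWL = 2250.958. At t = 110.76: DWL = 6195.847.
Increase = 6195.847 − 2250.958 = 3944.89.

3944.89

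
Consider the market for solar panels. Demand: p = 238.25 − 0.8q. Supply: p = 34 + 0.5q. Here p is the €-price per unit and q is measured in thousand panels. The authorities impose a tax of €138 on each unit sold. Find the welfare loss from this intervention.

Competitive equilibrium: 238.25 − 0.8q = 34 + 0.5q → q* = 157.1154, p* = 112.5577.
With the tax, the buyer price exceeds the seller price by 138: (238.25 − 0.8q) − (34 + 0.5q) = 138 → q' = 50.9615.
Δq = 157.1154 − 50.9615 = 106.1539; the wedge equals the tax, 138.
DWL = ½ × 106.1539 × 138 = €7324.62 thousand.

€7324.62 thousand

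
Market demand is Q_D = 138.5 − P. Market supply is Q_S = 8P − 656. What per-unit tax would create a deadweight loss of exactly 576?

In inverse form: demand P = 138.5 − Q, supply P = 82 + 0.125Q.
Competitive equilibrium: 138.5 − Q = 82 + 0.125Q → Q* = 50.2222, P* = 88.2778.
A tax t gives ΔQ = t/1.125 and wedge t, so DWL = t²/2.25.
t²/2.25 = 576 → t² = 1296 → t = 36.

36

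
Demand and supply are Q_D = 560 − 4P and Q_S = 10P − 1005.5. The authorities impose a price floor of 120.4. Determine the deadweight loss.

206.06

In inverse form: demand P = 140 − 0.25Q, supply P = 100.55 + 0.1Q.
Competitive equilibrium: 140 − 0.25Q = 100.55 + 0.1Q → Q* = 112.7143, P* = 111.8214.
At the floor P = 120.4, quantity demanded = (140 − 120.4)/0.25 = 78.4.
Sellers' marginal cost at Q' = 78.4: 100.55 + 0.1·78.4 = 108.39.
ΔQ = 112.7143 − 78.4 = 34.3143; wedge = 120.4 − 108.39 = 12.01.
DWL = ½ × 34.3143 × 12.01 = 206.06.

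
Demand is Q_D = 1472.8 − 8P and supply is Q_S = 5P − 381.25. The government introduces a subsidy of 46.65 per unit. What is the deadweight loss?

3348.03

In inverse form: demand P = 184.1 − 0.125Q, supply P = 76.25 + 0.2Q.
Competitive equilibrium: 184.1 − 0.125Q = 76.25 + 0.2Q → Q* = 331.8462, P* = 142.6192.
The subsidy lowers effective supply by 46.65: P = 29.6 + 0.2Q.
New quantity: 184.1 − 0.125Q = 29.6 + 0.2Q → Q' = 475.3846.
Overproduction ΔQ = 475.3846 − 331.8462 = 143.5384; wedge = subsidy = 46.65.
The triangle = ½ × 143.5384 × 46.65 = 3348.03.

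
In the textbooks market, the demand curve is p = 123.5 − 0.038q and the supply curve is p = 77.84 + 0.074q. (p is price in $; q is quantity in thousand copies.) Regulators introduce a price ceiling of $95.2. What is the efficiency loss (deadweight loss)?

Competitive equilibrium: 123.5 − 0.038q = 77.84 + 0.074q → q* = 407.6786, p* = 108.0082.
At the ceiling p = 95.2, quantity supplied = (95.2 − 77.84)/0.074 = 234.5946.
Willingness to pay at q' = 234.5946: 123.5 − 0.038·234.5946 = 114.5854.
Δq = 407.6786 − 234.5946 = 173.084; wedge = 114.5854 − 95.2 = 19.3854.
DWL = ½ × 173.084 × 19.3854 = $1677.65 thousand.

$1677.65 thousand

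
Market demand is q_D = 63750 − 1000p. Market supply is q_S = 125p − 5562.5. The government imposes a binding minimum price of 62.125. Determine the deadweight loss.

1188.37

In inverse form: demand p = 63.75 − 0.001q, supply p = 44.5 + 0.008q.
Competitive equilibrium: 63.75 − 0.001q = 44.5 + 0.008q → q* = 2138.8889, p* = 61.6111.
At the floor p = 62.125, quantity demanded = (63.75 − 62.125)/0.001 = 1625.
Sellers' marginal cost at q' = 1625: 44.5 + 0.008·1625 = 57.5.
Δq = 2138.8889 − 1625 = 513.8889; wedge = 62.125 − 57.5 = 4.625.
The triangle = ½ × 513.8889 × 4.625 = 1188.37.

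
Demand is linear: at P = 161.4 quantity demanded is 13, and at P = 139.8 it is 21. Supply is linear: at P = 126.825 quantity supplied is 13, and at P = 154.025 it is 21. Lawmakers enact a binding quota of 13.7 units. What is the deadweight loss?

Demand slope = (139.8 − 161.4)/(21 − 13) = −2.7, so P = 196.5 − 2.7Q.
Supply slope = (154.025 − 126.825)/(21 − 13) = 3.4, so P = 82.625 + 3.4Q.
Competitive equilibrium: 196.5 − 2.7Q = 82.625 + 3.4Q → Q* = 18.668, P* = 146.0963.
At Q = 13.7: demand price = 196.5 − 2.7·13.7 = 159.51; supply price = 82.625 + 3.4·13.7 = 129.205.
ΔQ = 18.668 − 13.7 = 4.968; wedge = 159.51 − 129.205 = 30.305.
Welfare loss = ½ × 4.968 × 30.305 = 75.28.

75.28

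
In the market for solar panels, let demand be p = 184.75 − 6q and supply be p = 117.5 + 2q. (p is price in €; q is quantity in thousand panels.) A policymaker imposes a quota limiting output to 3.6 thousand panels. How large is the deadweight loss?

Competitive equilibrium: 184.75 − 6q = 117.5 + 2q → q* = 8.4063, p* = 134.3125.
At q = 3.6: demand price = 184.75 − 6·3.6 = 163.15; supply price = 117.5 + 2·3.6 = 124.7.
Δq = 8.4063 − 3.6 = 4.8063; wedge = 163.15 − 124.7 = 38.45.
Deadweight loss = ½ × 4.8063 × 38.45 = €92.40 thousand.

€92.40 thousand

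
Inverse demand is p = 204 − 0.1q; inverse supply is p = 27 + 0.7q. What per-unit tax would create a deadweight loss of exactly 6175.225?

Competitive equilibrium: 204 − 0.1q = 27 + 0.7q → q* = 221.25, p* = 181.875.
A tax t gives Δq = t/0.8 and wedge t, so DWL = t²/1.6.
t²/1.6 = 6175.225 → t² = 9880.36 → t = 99.4.

99.4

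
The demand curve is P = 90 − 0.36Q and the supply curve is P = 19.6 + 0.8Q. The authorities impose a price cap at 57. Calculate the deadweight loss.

112.70

Competitive equilibrium: 90 − 0.36Q = 19.6 + 0.8Q → Q* = 60.6897, P* = 68.1517.
At the ceiling P = 57, quantity supplied = (57 − 19.6)/0.8 = 46.75.
Willingness to pay at Q' = 46.75: 90 − 0.36·46.75 = 73.17.
ΔQ = 60.6897 − 46.75 = 13.9397; wedge = 73.17 − 57 = 16.17.
Welfare loss = ½ × 13.9397 × 16.17 = 112.70.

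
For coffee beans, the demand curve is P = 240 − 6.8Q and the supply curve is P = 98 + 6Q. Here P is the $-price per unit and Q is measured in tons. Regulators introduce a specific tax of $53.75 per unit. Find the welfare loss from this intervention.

$112.85

Competitive equilibrium: 240 − 6.8Q = 98 + 6Q → Q* = 11.09375, P* = 164.5625.
With the tax, the buyer price exceeds the seller price by 53.75: (240 − 6.8Q) − (98 + 6Q) = 53.75 → Q' = 6.89453.
ΔQ = 11.09375 − 6.89453 = 4.19922; the wedge equals the tax, 53.75.
The triangle = ½ × 4.19922 × 53.75 = $112.85.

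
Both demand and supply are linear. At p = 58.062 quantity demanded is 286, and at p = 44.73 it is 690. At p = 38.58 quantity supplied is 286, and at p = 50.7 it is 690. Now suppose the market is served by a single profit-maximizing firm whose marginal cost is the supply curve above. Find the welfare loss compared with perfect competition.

Demand slope = (44.73 − 58.062)/(690 − 286) = −0.033, so p = 67.5 − 0.033q.
Supply slope = (50.7 − 38.58)/(690 − 286) = 0.03, so p = 30 + 0.03q.
Competitive equilibrium: 67.5 − 0.033q = 30 + 0.03q → q* = 595.2381, p* = 47.85714.
Marginal revenue: MR = 67.5 − 0.066q. Set MR = MC: 67.5 − 0.066q = 30 + 0.03q → q_m = 390.625.
Price p_m = 67.5 − 0.033·390.625 = 54.60938; MC(q_m) = 30 + 0.03·390.625 = 41.71875.
Competitive q* = 595.2381, so Δq = 204.6131; wedge = 54.60938 − 41.71875 = 12.89063.
The triangle = ½ × 204.6131 × 12.89063 = 1318.80.

1318.80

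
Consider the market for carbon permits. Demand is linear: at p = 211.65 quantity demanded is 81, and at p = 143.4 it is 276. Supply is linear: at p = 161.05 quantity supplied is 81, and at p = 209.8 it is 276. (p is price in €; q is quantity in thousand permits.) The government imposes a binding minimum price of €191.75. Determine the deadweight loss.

€226.48 thousand

Demand slope = (143.4 − 211.65)/(276 − 81) = −0.35, so p = 240 − 0.35q.
Supply slope = (209.8 − 161.05)/(276 − 81) = 0.25, so p = 140.8 + 0.25q.
Competitive equilibrium: 240 − 0.35q = 140.8 + 0.25q → q* = 165.3333, p* = 182.1333.
At the floor p = 191.75, quantity demanded = (240 − 191.75)/0.35 = 137.8571.
Sellers' marginal cost at q' = 137.8571: 140.8 + 0.25·137.8571 = 175.2643.
Δq = 165.3333 − 137.8571 = 27.4762; wedge = 191.75 − 175.2643 = 16.4857.
Welfare loss = ½ × 27.4762 × 16.4857 = €226.48 thousand.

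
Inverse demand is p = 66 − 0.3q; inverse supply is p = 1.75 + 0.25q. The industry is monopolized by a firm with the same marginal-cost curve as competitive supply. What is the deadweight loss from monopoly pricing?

Competitive equilibrium: 66 − 0.3q = 1.75 + 0.25q → q* = 116.8182, p* = 30.9545.
Marginal revenue: MR = 66 − 0.6q. Set MR = MC: 66 − 0.6q = 1.75 + 0.25q → q_m = 75.5882.
Price p_m = 66 − 0.3·75.5882 = 43.3235; MC(q_m) = 1.75 + 0.25·75.5882 = 20.6471.
Competitive q* = 116.8182, so Δq = 41.23; wedge = 43.3235 − 20.6471 = 22.6764.
Deadweight loss = ½ × 41.23 × 22.6764 = 467.47.

467.47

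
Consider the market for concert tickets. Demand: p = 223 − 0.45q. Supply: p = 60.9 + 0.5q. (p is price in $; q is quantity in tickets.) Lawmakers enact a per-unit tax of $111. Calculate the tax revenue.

Competitive equilibrium: 223 − 0.45q = 60.9 + 0.5q → q* = 170.6316, p* = 146.2158.
With the tax, the buyer price exceeds the seller price by 111: (223 − 0.45q) − (60.9 + 0.5q) = 111 → q' = 53.7895.
Tax revenue = 111 × 53.7895 = $5970.63.

$5970.63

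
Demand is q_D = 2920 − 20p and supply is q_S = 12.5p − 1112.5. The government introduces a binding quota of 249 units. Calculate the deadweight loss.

2333.22

In inverse form: demand p = 146 − 0.05q, supply p = 89 + 0.08q.
Competitive equilibrium: 146 − 0.05q = 89 + 0.08q → q* = 438.4615, p* = 124.0769.
At q = 249: demand price = 146 − 0.05·249 = 133.55; supply price = 89 + 0.08·249 = 108.92.
Δq = 438.4615 − 249 = 189.4615; wedge = 133.55 − 108.92 = 24.63.
DWL = ½ × 189.4615 × 24.63 = 2333.22.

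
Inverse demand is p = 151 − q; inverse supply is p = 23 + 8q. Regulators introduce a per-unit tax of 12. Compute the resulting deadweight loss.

8

Competitive equilibrium: 151 − q = 23 + 8q → q* = 14.2222, p* = 136.7778.
With the tax, the buyer price exceeds the seller price by 12: (151 − q) − (23 + 8q) = 12 → q' = 12.8889.
Δq = 14.2222 − 12.8889 = 1.3333; the wedge equals the tax, 12.
Deadweight loss = ½ × 1.3333 × 12 = 8.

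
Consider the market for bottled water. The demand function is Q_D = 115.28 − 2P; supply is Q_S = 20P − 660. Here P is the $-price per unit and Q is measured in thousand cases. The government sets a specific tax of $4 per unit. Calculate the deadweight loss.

In inverse form: demand P = 57.64 − 0.5Q, supply P = 33 + 0.05Q.
Competitive equilibrium: 57.64 − 0.5Q = 33 + 0.05Q → Q* = 44.8, P* = 35.24.
With the tax, the buyer price exceeds the seller price by 4: (57.64 − 0.5Q) − (33 + 0.05Q) = 4 → Q' = 37.5273.
ΔQ = 44.8 − 37.5273 = 7.2727; the wedge equals the tax, 4.
Welfare loss = ½ × 7.2727 × 4 = $14.55 thousand.

$14.55 thousand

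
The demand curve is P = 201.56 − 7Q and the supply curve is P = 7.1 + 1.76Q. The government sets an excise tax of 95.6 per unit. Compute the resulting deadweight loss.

521.65

Competitive equilibrium: 201.56 − 7Q = 7.1 + 1.76Q → Q* = 22.1986, P* = 46.1696.
With the tax, the buyer price exceeds the seller price by 95.6: (201.56 − 7Q) − (7.1 + 1.76Q) = 95.6 → Q' = 11.2854.
ΔQ = 22.1986 − 11.2854 = 10.9132; the wedge equals the tax, 95.6.
Deadweight loss = ½ × 10.9132 × 95.6 = 521.65.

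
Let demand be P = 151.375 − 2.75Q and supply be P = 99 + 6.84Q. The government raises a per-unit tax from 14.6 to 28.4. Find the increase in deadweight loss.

Competitive equilibrium: 151.375 − 2.75Q = 99 + 6.84Q → Q* = 5.4614, P* = 136.3561.
For a per-unit tax t: ΔQ = t/9.59, so DWL = ½·t·(t/9.59) = t²/19.18.
At t = 14.6: DWL = 11.114. At t = 28.4: DWL = 42.052.
Increase = 42.052 − 11.114 = 30.94.

30.94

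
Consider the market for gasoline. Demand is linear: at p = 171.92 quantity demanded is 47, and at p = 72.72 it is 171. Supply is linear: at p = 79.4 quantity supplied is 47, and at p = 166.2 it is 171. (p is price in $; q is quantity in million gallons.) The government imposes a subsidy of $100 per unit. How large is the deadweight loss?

$3333.33 million

Demand slope = (72.72 − 171.92)/(171 − 47) = −0.8, so p = 209.52 − 0.8q.
Supply slope = (166.2 − 79.4)/(171 − 47) = 0.7, so p = 46.5 + 0.7q.
Competitive equilibrium: 209.52 − 0.8q = 46.5 + 0.7q → q* = 108.68, p* = 122.576.
The subsidy lowers effective supply by 100: p = 0.7q − 53.5.
New quantity: 209.52 − 0.8q = 0.7q − 53.5 → q' = 175.34667.
Overproduction Δq = 175.34667 − 108.68 = 66.66667; wedge = subsidy = 100.
Welfare loss = ½ × 66.66667 × 100 = $3333.33 million.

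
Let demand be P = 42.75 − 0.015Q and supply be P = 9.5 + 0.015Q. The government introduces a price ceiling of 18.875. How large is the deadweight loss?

Competitive equilibrium: 42.75 − 0.015Q = 9.5 + 0.015Q → Q* = 1108.3333, P* = 26.125.
At the ceiling P = 18.875, quantity supplied = (18.875 − 9.5)/0.015 = 625.
Willingness to pay at Q' = 625: 42.75 − 0.015·625 = 33.375.
ΔQ = 1108.3333 − 625 = 483.3333; wedge = 33.375 − 18.875 = 14.5.
Welfare loss = ½ × 483.3333 × 14.5 = 3504.17.

3504.17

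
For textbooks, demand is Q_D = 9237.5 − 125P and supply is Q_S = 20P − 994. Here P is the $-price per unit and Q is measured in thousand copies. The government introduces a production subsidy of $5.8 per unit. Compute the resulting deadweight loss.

In inverse form: demand P = 73.9 − 0.008Q, supply P = 49.7 + 0.05Q.
Competitive equilibrium: 73.9 − 0.008Q = 49.7 + 0.05Q → Q* = 417.2414, P* = 70.5621.
The subsidy lowers effective supply by 5.8: P = 43.9 + 0.05Q.
New quantity: 73.9 − 0.008Q = 43.9 + 0.05Q → Q' = 517.2414.
Overproduction ΔQ = 517.2414 − 417.2414 = 100; wedge = subsidy = 5.8.
The triangle = ½ × 100 × 5.8 = $290 thousand.

$290 thousand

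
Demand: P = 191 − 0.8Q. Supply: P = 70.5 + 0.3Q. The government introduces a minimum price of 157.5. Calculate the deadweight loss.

2518.61

Competitive equilibrium: 191 − 0.8Q = 70.5 + 0.3Q → Q* = 109.5455, P* = 103.3636.
At the floor P = 157.5, quantity demanded = (191 − 157.5)/0.8 = 41.875.
Sellers' marginal cost at Q' = 41.875: 70.5 + 0.3·41.875 = 83.0625.
ΔQ = 109.5455 − 41.875 = 67.6705; wedge = 157.5 − 83.0625 = 74.4375.
Deadweight loss = ½ × 67.6705 × 74.4375 = 2518.61.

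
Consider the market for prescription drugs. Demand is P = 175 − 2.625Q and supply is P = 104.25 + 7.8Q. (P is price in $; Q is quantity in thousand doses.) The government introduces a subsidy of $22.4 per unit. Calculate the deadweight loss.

$24.07 thousand

Competitive equilibrium: 175 − 2.625Q = 104.25 + 7.8Q → Q* = 6.7866, P* = 157.1853.
The subsidy lowers effective supply by 22.4: P = 81.85 + 7.8Q.
New quantity: 175 − 2.625Q = 81.85 + 7.8Q → Q' = 8.9353.
Overproduction ΔQ = 8.9353 − 6.7866 = 2.1487; wedge = subsidy = 22.4.
Welfare loss = ½ × 2.1487 × 22.4 = $24.07 thousand.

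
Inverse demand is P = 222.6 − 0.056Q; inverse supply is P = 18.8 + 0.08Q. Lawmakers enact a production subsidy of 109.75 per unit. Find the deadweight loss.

Competitive equilibrium: 222.6 − 0.056Q = 18.8 + 0.08Q → Q* = 1498.5294, P* = 138.6824.
The subsidy lowers effective supply by 109.75: P = 0.08Q − 90.95.
New quantity: 222.6 − 0.056Q = 0.08Q − 90.95 → Q' = 2305.5147.
Overproduction ΔQ = 2305.5147 − 1498.5294 = 806.9853; wedge = subsidy = 109.75.
The triangle = ½ × 806.9853 × 109.75 = 44283.32.

44283.32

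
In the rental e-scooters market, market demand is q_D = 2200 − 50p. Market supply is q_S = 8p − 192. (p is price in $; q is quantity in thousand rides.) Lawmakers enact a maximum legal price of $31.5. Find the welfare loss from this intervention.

In inverse form: demand p = 44 − 0.02q, supply p = 24 + 0.125q.
Competitive equilibrium: 44 − 0.02q = 24 + 0.125q → q* = 137.931, p* = 41.2414.
At the ceiling p = 31.5, quantity supplied = (31.5 − 24)/0.125 = 60.
Willingness to pay at q' = 60: 44 − 0.02·60 = 42.8.
Δq = 137.931 − 60 = 77.931; wedge = 42.8 − 31.5 = 11.3.
DWL = ½ × 77.931 × 11.3 = $440.31 thousand.

$440.31 thousand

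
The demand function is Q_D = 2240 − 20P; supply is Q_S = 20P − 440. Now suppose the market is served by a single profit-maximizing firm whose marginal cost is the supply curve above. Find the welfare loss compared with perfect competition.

4500

In inverse form: demand P = 112 − 0.05Q, supply P = 22 + 0.05Q.
Competitive equilibrium: 112 − 0.05Q = 22 + 0.05Q → Q* = 900, P* = 67.
Marginal revenue: MR = 112 − 0.1Q. Set MR = MC: 112 − 0.1Q = 22 + 0.05Q → Q_m = 600.
Price P_m = 112 − 0.05·600 = 82; MC(Q_m) = 22 + 0.05·600 = 52.
Competitive Q* = 900, so ΔQ = 300; wedge = 82 − 52 = 30.
The triangle = ½ × 300 × 30 = 4500.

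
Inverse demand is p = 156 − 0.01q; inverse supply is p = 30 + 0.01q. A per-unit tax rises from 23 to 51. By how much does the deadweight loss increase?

Competitive equilibrium: 156 − 0.01q = 30 + 0.01q → q* = 6300, p* = 93.
For a per-unit tax t: Δq = t/0.02, so DWL = ½·t·(t/0.02) = t²/0.04.
At t = 23: DWL = 13225. At t = 51: DWL = 65025.
Increase = 65025 − 13225 = 51800.

51800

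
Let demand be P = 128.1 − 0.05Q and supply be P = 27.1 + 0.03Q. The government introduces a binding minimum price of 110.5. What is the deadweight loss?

33160.41

Competitive equilibrium: 128.1 − 0.05Q = 27.1 + 0.03Q → Q* = 1262.5, P* = 64.975.
At the floor P = 110.5, quantity demanded = (128.1 − 110.5)/0.05 = 352.
Sellers' marginal cost at Q' = 352: 27.1 + 0.03·352 = 37.66.
ΔQ = 1262.5 − 352 = 910.5; wedge = 110.5 − 37.66 = 72.84.
Welfare loss = ½ × 910.5 × 72.84 = 33160.41.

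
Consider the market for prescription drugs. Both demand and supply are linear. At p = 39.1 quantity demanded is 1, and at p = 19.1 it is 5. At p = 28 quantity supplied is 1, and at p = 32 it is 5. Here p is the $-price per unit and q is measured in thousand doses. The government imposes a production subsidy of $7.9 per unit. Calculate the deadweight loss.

Demand slope = (19.1 − 39.1)/(5 − 1) = −5, so p = 44.1 − 5q.
Supply slope = (32 − 28)/(5 − 1) = 1, so p = 27 + q.
Competitive equilibrium: 44.1 − 5q = 27 + q → q* = 2.85, p* = 29.85.
The subsidy lowers effective supply by 7.9: p = 19.1 + q.
New quantity: 44.1 − 5q = 19.1 + q → q' = 4.1667.
Overproduction Δq = 4.1667 − 2.85 = 1.3167; wedge = subsidy = 7.9.
DWL = ½ × 1.3167 × 7.9 = $5.20 thousand.

$5.20 thousand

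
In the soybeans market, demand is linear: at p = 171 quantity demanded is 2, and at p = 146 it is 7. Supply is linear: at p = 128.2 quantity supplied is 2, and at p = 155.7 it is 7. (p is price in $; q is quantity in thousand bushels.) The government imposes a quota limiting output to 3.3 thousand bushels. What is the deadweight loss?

Demand slope = (146 − 171)/(7 − 2) = −5, so p = 181 − 5q.
Supply slope = (155.7 − 128.2)/(7 − 2) = 5.5, so p = 117.2 + 5.5q.
Competitive equilibrium: 181 − 5q = 117.2 + 5.5q → q* = 6.0762, p* = 150.619.
At q = 3.3: demand price = 181 − 5·3.3 = 164.5; supply price = 117.2 + 5.5·3.3 = 135.35.
Δq = 6.0762 − 3.3 = 2.7762; wedge = 164.5 − 135.35 = 29.15.
Welfare loss = ½ × 2.7762 × 29.15 = $40.46 thousand.

$40.46 thousand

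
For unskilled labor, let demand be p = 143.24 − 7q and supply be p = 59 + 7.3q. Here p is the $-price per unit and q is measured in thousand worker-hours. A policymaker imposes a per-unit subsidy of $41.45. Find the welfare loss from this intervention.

Competitive equilibrium: 143.24 − 7q = 59 + 7.3q → q* = 5.8909, p* = 102.0036.
The subsidy lowers effective supply by 41.45: p = 17.55 + 7.3q.
New quantity: 143.24 − 7q = 17.55 + 7.3q → q' = 8.7895.
Overproduction Δq = 8.7895 − 5.8909 = 2.8986; wedge = subsidy = 41.45.
The triangle = ½ × 2.8986 × 41.45 = $60.07 thousand.

$60.07 thousand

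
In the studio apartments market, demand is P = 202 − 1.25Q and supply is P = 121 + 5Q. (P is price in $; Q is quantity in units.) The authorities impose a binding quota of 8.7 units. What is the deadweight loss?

Competitive equilibrium: 202 − 1.25Q = 121 + 5Q → Q* = 12.96, P* = 185.8.
At Q = 8.7: demand price = 202 − 1.25·8.7 = 191.125; supply price = 121 + 5·8.7 = 164.5.
ΔQ = 12.96 − 8.7 = 4.26; wedge = 191.125 − 164.5 = 26.625.
The triangle = ½ × 4.26 × 26.625 = $56.71.

$56.71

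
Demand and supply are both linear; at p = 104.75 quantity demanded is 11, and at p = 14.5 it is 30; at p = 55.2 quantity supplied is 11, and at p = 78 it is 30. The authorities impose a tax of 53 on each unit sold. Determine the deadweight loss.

Demand slope = (14.5 − 104.75)/(30 − 11) = −4.75, so p = 157 − 4.75q.
Supply slope = (78 − 55.2)/(30 − 11) = 1.2, so p = 42 + 1.2q.
Competitive equilibrium: 157 − 4.75q = 42 + 1.2q → q* = 19.3277, p* = 65.1933.
With the tax, the buyer price exceeds the seller price by 53: (157 − 4.75q) − (42 + 1.2q) = 53 → q' = 10.4202.
Δq = 19.3277 − 10.4202 = 8.9075; the wedge equals the tax, 53.
Welfare loss = ½ × 8.9075 × 53 = 236.05.

236.05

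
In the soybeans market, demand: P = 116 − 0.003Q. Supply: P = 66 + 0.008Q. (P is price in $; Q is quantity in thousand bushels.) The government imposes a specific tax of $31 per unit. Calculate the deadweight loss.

Competitive equilibrium: 116 − 0.003Q = 66 + 0.008Q → Q* = 4545.4545, P* = 102.3636.
With the tax, the buyer price exceeds the seller price by 31: (116 − 0.003Q) − (66 + 0.008Q) = 31 → Q' = 1727.2727.
ΔQ = 4545.4545 − 1727.2727 = 2818.1818; the wedge equals the tax, 31.
Deadweight loss = ½ × 2818.1818 × 31 = $43681.82 thousand.

$43681.82 thousand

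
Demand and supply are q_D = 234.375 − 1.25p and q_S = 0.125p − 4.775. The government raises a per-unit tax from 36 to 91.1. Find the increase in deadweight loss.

In inverse form: demand p = 187.5 − 0.8q, supply p = 38.2 + 8q.
Competitive equilibrium: 187.5 − 0.8q = 38.2 + 8q → q* = 16.9659, p* = 173.9273.
For a per-unit tax t: Δq = t/8.8, so DWL = ½·t·(t/8.8) = t²/17.6.
At t = 36: DWL = 73.636. At t = 91.1: DWL = 471.546.
Increase = 471.546 − 73.636 = 397.91.

397.91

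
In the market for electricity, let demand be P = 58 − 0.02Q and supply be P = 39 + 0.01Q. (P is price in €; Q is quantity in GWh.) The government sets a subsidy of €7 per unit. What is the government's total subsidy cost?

Competitive equilibrium: 58 − 0.02Q = 39 + 0.01Q → Q* = 633.3333, P* = 45.3333.
The subsidy lowers effective supply by 7: P = 32 + 0.01Q.
New quantity: 58 − 0.02Q = 32 + 0.01Q → Q' = 866.6667.
Total subsidy cost = 7 × 866.6667 = €6066.67.

€6066.67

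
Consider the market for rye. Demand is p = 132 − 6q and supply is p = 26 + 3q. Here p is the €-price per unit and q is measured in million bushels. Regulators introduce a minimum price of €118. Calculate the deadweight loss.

Competitive equilibrium: 132 − 6q = 26 + 3q → q* = 11.7778, p* = 61.3333.
At the floor p = 118, quantity demanded = (132 − 118)/6 = 2.3333.
Sellers' marginal cost at q' = 2.3333: 26 + 3·2.3333 = 32.9999.
Δq = 11.7778 − 2.3333 = 9.4445; wedge = 118 − 32.9999 = 85.0001.
The triangle = ½ × 9.4445 × 85.0001 = €401.39 million.

€401.39 million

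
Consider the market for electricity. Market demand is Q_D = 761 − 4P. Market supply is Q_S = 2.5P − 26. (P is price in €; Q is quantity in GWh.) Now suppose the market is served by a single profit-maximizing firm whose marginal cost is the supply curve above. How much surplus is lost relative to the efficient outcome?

€1919.87

In inverse form: demand P = 190.25 − 0.25Q, supply P = 10.4 + 0.4Q.
Competitive equilibrium: 190.25 − 0.25Q = 10.4 + 0.4Q → Q* = 276.69231, P* = 121.07692.
Marginal revenue: MR = 190.25 − 0.5Q. Set MR = MC: 190.25 − 0.5Q = 10.4 + 0.4Q → Q_m = 199.83333.
Price P_m = 190.25 − 0.25·199.83333 = 140.29167; MC(Q_m) = 10.4 + 0.4·199.83333 = 90.33333.
Competitive Q* = 276.69231, so ΔQ = 76.85898; wedge = 140.29167 − 90.33333 = 49.95834.
The triangle = ½ × 76.85898 × 49.95834 = €1919.87.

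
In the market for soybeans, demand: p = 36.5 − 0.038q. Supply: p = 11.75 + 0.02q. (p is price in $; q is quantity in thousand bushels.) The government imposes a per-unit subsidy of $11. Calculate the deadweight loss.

Competitive equilibrium: 36.5 − 0.038q = 11.75 + 0.02q → q* = 426.7241, p* = 20.2845.
The subsidy lowers effective supply by 11: p = 0.75 + 0.02q.
New quantity: 36.5 − 0.038q = 0.75 + 0.02q → q' = 616.3793.
Overproduction Δq = 616.3793 − 426.7241 = 189.6552; wedge = subsidy = 11.
Deadweight loss = ½ × 189.6552 × 11 = $1043.10 thousand.

$1043.10 thousand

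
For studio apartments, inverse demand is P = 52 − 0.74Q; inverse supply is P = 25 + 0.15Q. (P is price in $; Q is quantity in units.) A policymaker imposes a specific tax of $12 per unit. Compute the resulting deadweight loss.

$80.90

Competitive equilibrium: 52 − 0.74Q = 25 + 0.15Q → Q* = 30.3371, P* = 29.5506.
With the tax, the buyer price exceeds the seller price by 12: (52 − 0.74Q) − (25 + 0.15Q) = 12 → Q' = 16.8539.
ΔQ = 30.3371 − 16.8539 = 13.4832; the wedge equals the tax, 12.
DWL = ½ × 13.4832 × 12 = $80.90.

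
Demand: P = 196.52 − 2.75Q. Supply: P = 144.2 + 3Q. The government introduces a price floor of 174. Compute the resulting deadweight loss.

2.38

Competitive equilibrium: 196.52 − 2.75Q = 144.2 + 3Q → Q* = 9.0991, P* = 171.4974.
At the floor P = 174, quantity demanded = (196.52 − 174)/2.75 = 8.1891.
Sellers' marginal cost at Q' = 8.1891: 144.2 + 3·8.1891 = 168.7673.
ΔQ = 9.0991 − 8.1891 = 0.91; wedge = 174 − 168.7673 = 5.2327.
Deadweight loss = ½ × 0.91 × 5.2327 = 2.38.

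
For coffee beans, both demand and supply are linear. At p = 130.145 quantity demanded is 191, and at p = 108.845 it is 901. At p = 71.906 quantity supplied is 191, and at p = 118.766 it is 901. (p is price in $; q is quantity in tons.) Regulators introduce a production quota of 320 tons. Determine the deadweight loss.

$10951.46

Demand slope = (108.845 − 130.145)/(901 − 191) = −0.03, so p = 135.875 − 0.03q.
Supply slope = (118.766 − 71.906)/(901 − 191) = 0.066, so p = 59.3 + 0.066q.
Competitive equilibrium: 135.875 − 0.03q = 59.3 + 0.066q → q* = 797.6563, p* = 111.9453.
At q = 320: demand price = 135.875 − 0.03·320 = 126.275; supply price = 59.3 + 0.066·320 = 80.42.
Δq = 797.6563 − 320 = 477.6563; wedge = 126.275 − 80.42 = 45.855.
Welfare loss = ½ × 477.6563 × 45.855 = $10951.46.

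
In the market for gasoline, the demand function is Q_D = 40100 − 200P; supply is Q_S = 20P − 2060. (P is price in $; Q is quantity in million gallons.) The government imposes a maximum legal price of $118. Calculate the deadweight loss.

In inverse form: demand P = 200.5 − 0.005Q, supply P = 103 + 0.05Q.
Competitive equilibrium: 200.5 − 0.005Q = 103 + 0.05Q → Q* = 1772.72727, P* = 191.63636.
At the ceiling P = 118, quantity supplied = (118 − 103)/0.05 = 300.
Willingness to pay at Q' = 300: 200.5 − 0.005·300 = 199.
ΔQ = 1772.72727 − 300 = 1472.72727; wedge = 199 − 118 = 81.
Deadweight loss = ½ × 1472.72727 × 81 = $59645.45 million.

$59645.45 million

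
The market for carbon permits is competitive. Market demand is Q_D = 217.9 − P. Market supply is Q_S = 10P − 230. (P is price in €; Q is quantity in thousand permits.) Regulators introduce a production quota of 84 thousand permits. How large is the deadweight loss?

€4775.57 thousand

In inverse form: demand P = 217.9 − Q, supply P = 23 + 0.1Q.
Competitive equilibrium: 217.9 − Q = 23 + 0.1Q → Q* = 177.1818, P* = 40.7182.
At Q = 84: demand price = 217.9 − 1·84 = 133.9; supply price = 23 + 0.1·84 = 31.4.
ΔQ = 177.1818 − 84 = 93.1818; wedge = 133.9 − 31.4 = 102.5.
DWL = ½ × 93.1818 × 102.5 = €4775.57 thousand.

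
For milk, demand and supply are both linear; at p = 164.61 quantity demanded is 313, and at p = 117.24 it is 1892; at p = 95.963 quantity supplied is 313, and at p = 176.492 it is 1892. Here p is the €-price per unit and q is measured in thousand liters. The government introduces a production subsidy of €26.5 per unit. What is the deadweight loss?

€4334.88 thousand

Demand slope = (117.24 − 164.61)/(1892 − 313) = −0.03, so p = 174 − 0.03q.
Supply slope = (176.492 − 95.963)/(1892 − 313) = 0.051, so p = 80 + 0.051q.
Competitive equilibrium: 174 − 0.03q = 80 + 0.051q → q* = 1160.4938, p* = 139.1852.
The subsidy lowers effective supply by 26.5: p = 53.5 + 0.051q.
New quantity: 174 − 0.03q = 53.5 + 0.051q → q' = 1487.6543.
Overproduction Δq = 1487.6543 − 1160.4938 = 327.1605; wedge = subsidy = 26.5.
The triangle = ½ × 327.1605 × 26.5 = €4334.88 thousand.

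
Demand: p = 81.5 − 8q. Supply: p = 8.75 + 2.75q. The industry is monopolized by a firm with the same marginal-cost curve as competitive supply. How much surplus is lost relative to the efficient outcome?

44.81

Competitive equilibrium: 81.5 − 8q = 8.75 + 2.75q → q* = 6.7674, p* = 27.3605.
Marginal revenue: MR = 81.5 − 16q. Set MR = MC: 81.5 − 16q = 8.75 + 2.75q → q_m = 3.88.
Price p_m = 81.5 − 8·3.88 = 50.46; MC(q_m) = 8.75 + 2.75·3.88 = 19.42.
Competitive q* = 6.7674, so Δq = 2.8874; wedge = 50.46 − 19.42 = 31.04.
Welfare loss = ½ × 2.8874 × 31.04 = 44.81.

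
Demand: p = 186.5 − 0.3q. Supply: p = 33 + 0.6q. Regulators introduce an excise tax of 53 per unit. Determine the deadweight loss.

1560.56

Competitive equilibrium: 186.5 − 0.3q = 33 + 0.6q → q* = 170.5556, p* = 135.3333.
With the tax, the buyer price exceeds the seller price by 53: (186.5 − 0.3q) − (33 + 0.6q) = 53 → q' = 111.6667.
Δq = 170.5556 − 111.6667 = 58.8889; the wedge equals the tax, 53.
DWL = ½ × 58.8889 × 53 = 1560.56.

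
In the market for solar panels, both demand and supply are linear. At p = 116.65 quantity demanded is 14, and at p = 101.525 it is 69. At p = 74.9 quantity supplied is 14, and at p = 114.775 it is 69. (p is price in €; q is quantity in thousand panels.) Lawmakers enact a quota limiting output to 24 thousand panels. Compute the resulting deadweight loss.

Demand slope = (101.525 − 116.65)/(69 − 14) = −0.275, so p = 120.5 − 0.275q.
Supply slope = (114.775 − 74.9)/(69 − 14) = 0.725, so p = 64.75 + 0.725q.
Competitive equilibrium: 120.5 − 0.275q = 64.75 + 0.725q → q* = 55.75, p* = 105.1688.
At q = 24: demand price = 120.5 − 0.275·24 = 113.9; supply price = 64.75 + 0.725·24 = 82.15.
Δq = 55.75 − 24 = 31.75; wedge = 113.9 − 82.15 = 31.75.
The triangle = ½ × 31.75 × 31.75 = €504.03 thousand.

€504.03 thousand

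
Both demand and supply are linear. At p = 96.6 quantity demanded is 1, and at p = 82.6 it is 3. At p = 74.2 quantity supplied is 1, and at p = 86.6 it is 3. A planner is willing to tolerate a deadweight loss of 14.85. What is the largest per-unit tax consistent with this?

19.8

Demand slope = (82.6 − 96.6)/(3 − 1) = −7, so p = 103.6 − 7q.
Supply slope = (86.6 − 74.2)/(3 − 1) = 6.2, so p = 68 + 6.2q.
Competitive equilibrium: 103.6 − 7q = 68 + 6.2q → q* = 2.697, p* = 84.7212.
A tax t gives Δq = t/13.2 and wedge t, so DWL = t²/26.4.
t²/26.4 = 14.85 → t² = 392.04 → t = 19.8.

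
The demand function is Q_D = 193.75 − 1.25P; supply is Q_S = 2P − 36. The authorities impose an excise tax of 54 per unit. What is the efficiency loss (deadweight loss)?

1121.54

In inverse form: demand P = 155 − 0.8Q, supply P = 18 + 0.5Q.
Competitive equilibrium: 155 − 0.8Q = 18 + 0.5Q → Q* = 105.3846, P* = 70.6923.
With the tax, the buyer price exceeds the seller price by 54: (155 − 0.8Q) − (18 + 0.5Q) = 54 → Q' = 63.8462.
ΔQ = 105.3846 − 63.8462 = 41.5384; the wedge equals the tax, 54.
The triangle = ½ × 41.5384 × 54 = 1121.54.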